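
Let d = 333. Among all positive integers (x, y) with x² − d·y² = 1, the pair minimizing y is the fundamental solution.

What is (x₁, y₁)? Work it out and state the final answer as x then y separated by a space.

√333 → a₀=18, period (4,36); ℓ=2 even so k=1
a_0=18:  p_0=18·1+0=18,  q_0=18·0+1=1
a_1=4:  p_1=4·18+1=73,  q_1=4·1+0=4
→ (73, 4).  Check: 73²=5329, 333·4²=5328, difference 1.

73 4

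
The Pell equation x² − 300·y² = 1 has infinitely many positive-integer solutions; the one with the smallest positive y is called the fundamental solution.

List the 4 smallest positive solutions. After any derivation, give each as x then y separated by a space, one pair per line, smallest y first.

d=300: √d = [17; 3,8,3,34] (ℓ=4, even), read p_3/q_3
a_0=17:  p_0=17·1+0=17,  q_0=17·0+1=1
a_1=3:  p_1=3·17+1=52,  q_1=3·1+0=3
a_2=8:  p_2=8·52+17=433,  q_2=8·3+1=25
a_3=3:  p_3=3·433+52=1351,  q_3=3·25+3=78
→ (1351, 78).  Check: 1351²=1825201, 300·78²=1825200, difference 1.
k=2:  x_2 = 1351·1351+300·78·78 = 3650401,  y_2 = 1351·78+78·1351 = 210756
k=3:  x_3 = 1351·3650401+300·78·210756 = 9863382151,  y_3 = 1351·210756+78·3650401 = 569462634
k=4:  x_4 = 1351·9863382151+300·78·569462634 = 26650854921601,  y_4 = 1351·569462634+78·9863382151 = 1538687826312

1351 78
3650401 210756
9863382151 569462634
26650854921601 1538687826312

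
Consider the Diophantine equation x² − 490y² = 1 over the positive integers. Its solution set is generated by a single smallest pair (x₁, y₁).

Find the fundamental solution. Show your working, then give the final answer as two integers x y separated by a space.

d=490: √d = [22; 7,2,1,4,4,4,1,2,7,44] (ℓ=10, even), read p_9/q_9
k=0  a_k=22  p_k/q_k = 22/1
k=1  a_k=7  p_k/q_k = 155/7
…
k=4  a_k=4  p_k/q_k = 2280/103
k=5  a_k=4  p_k/q_k = 9607/434
…
k=8  a_k=2  p_k/q_k = 141338/6385
k=9  a_k=7  p_k/q_k = 1039681/46968
→ (1039681, 46968).  Check: 1039681²=1080936581761, 490·46968²=1080936581760, difference 1.

1039681 46968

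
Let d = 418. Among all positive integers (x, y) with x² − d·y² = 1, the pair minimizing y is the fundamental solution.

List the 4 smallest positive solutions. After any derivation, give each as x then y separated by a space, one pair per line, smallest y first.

33857 1656
2292592897 112134384
155240635393601 7593067676520
10511964382749705217 514156984535740896

√418 → a₀=20, period (2,4,20,4,2,40); ℓ=6 even so k=5
k=0  a_k=20  p_k/q_k = 20/1
k=1  a_k=2  p_k/q_k = 41/2
…
k=4  a_k=4  p_k/q_k = 15068/737
k=5  a_k=2  p_k/q_k = 33857/1656
→ (33857, 1656).  Check: 33857²=1146296449, 418·1656²=1146296448, difference 1.
(x_2, y_2) = (33857·33857 + 418·1656·1656, 33857·1656 + 1656·33857) = (2292592897, 112134384)
(x_3, y_3) = (33857·2292592897 + 418·1656·112134384, 33857·112134384 + 1656·2292592897) = (155240635393601, 7593067676520)
(x_4, y_4) = (33857·155240635393601 + 418·1656·7593067676520, 33857·7593067676520 + 1656·155240635393601) = (10511964382749705217, 514156984535740896)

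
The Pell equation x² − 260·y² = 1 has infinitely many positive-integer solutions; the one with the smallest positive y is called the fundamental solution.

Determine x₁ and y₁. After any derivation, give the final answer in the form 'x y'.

√260 → a₀=16, period (8,32); ℓ=2 even so k=1
k=0  a_k=16  p_k/q_k = 16/1
k=1  a_k=8  p_k/q_k = 129/8
(x₁, y₁) = (129, 8);  129² − 260·8² = 1 ✓

129 8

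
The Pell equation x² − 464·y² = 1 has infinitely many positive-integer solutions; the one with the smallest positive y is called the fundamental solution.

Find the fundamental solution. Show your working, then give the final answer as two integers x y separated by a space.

9801 455

d=464: √d = [21; 1,1,5,1,1,1,5,1,1,42] (ℓ=10, even), read p_9/q_9
k=0  a_k=21  p_k/q_k = 21/1
…
k=3  a_k=5  p_k/q_k = 237/11
…
k=5  a_k=1  p_k/q_k = 517/24
k=6  a_k=1  p_k/q_k = 797/37
…
k=8  a_k=1  p_k/q_k = 5299/246
k=9  a_k=1  p_k/q_k = 9801/455
→ (9801, 455).  Check: 9801²=96059601, 464·455²=96059600, difference 1.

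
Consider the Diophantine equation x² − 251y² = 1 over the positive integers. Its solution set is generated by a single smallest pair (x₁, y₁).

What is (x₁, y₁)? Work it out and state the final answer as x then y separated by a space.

[15; 1,5,2,1,2,…,5,1,30] for √251; ℓ=14 ⇒ convergent index 13
step 0: (15, 1)  from 15·(1,0) + (0,1)
step 1: (16, 1)  from 1·(15,1) + (1,0)
step 2: (95, 6)  from 5·(16,1) + (15,1)
…
step 4: (301, 19)  from 1·(206,13) + (95,6)
step 5: (808, 51)  from 2·(301,19) + (206,13)
…
step 7: (29563, 1866)  from 15·(1917,121) + (808,51)
step 8: (61043, 3853)  from 2·(29563,1866) + (1917,121)
step 9: (151649, 9572)  from 2·(61043,3853) + (29563,1866)
step 10: (212692, 13425)  from 1·(151649,9572) + (61043,3853)
step 11: (577033, 36422)  from 2·(212692,13425) + (151649,9572)
step 12: (3097857, 195535)  from 5·(577033,36422) + (212692,13425)
step 13: (3674890, 231957)  from 1·(3097857,195535) + (577033,36422)
fundamental: x₁=3674890, y₁=231957  (since 13504816512100 − 251·53804049849 = 1)

3674890 231957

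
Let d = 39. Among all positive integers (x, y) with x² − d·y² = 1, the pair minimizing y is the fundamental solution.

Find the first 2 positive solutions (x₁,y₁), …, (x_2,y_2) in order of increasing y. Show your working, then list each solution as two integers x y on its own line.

[6; 4,12] for √39; ℓ=2 ⇒ convergent index 1
a_0=6:  p_0=6·1+0=6,  q_0=6·0+1=1
a_1=4:  p_1=4·6+1=25,  q_1=4·1+0=4
(x₁, y₁) = (25, 4);  25² − 39·4² = 1 ✓
(x_2, y_2) = (25·25 + 39·4·4, 25·4 + 4·25) = (1249, 200)

25 4
1249 200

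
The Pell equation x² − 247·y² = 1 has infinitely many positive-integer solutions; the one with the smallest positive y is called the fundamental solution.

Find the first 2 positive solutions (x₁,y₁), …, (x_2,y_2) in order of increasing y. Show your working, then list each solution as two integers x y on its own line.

[15; 1,2,1,1,9,1,9,1,1,2,1,30] for √247; ℓ=12 ⇒ convergent index 11
k=0  a_k=15  p_k/q_k = 15/1
…
k=3  a_k=1  p_k/q_k = 63/4
…
k=5  a_k=9  p_k/q_k = 1053/67
k=6  a_k=1  p_k/q_k = 1163/74
…
k=10  a_k=2  p_k/q_k = 61089/3887
k=11  a_k=1  p_k/q_k = 85292/5427
→ (85292, 5427).  Check: 85292²=7274725264, 247·5427²=7274725263, difference 1.
(x_2, y_2) = (85292·85292 + 247·5427·5427, 85292·5427 + 5427·85292) = (14549450527, 925759368)

85292 5427
14549450527 925759368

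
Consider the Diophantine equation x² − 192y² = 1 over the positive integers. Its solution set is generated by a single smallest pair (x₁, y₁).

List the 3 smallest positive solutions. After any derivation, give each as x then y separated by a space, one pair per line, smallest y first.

97 7
18817 1358
3650401 263445

√192 → a₀=13, period (1,5,1,26); ℓ=4 even so k=3
a_0=13:  p_0=13·1+0=13,  q_0=13·0+1=1
a_1=1:  p_1=1·13+1=14,  q_1=1·1+0=1
a_2=5:  p_2=5·14+13=83,  q_2=5·1+1=6
a_3=1:  p_3=1·83+14=97,  q_3=1·6+1=7
fundamental: x₁=97, y₁=7  (since 9409 − 192·49 = 1)
k=2:  x_2 = 97·97+192·7·7 = 18817,  y_2 = 97·7+7·97 = 1358
k=3:  x_3 = 97·18817+192·7·1358 = 3650401,  y_3 = 97·1358+7·18817 = 263445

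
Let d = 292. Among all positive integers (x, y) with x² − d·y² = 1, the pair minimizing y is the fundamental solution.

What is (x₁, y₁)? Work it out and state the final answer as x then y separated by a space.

√292 → a₀=17, period (11,2,1,3,8,3,1,2,11,34); ℓ=10 even so k=9
step 0: (17, 1)  from 17·(1,0) + (0,1)
…
step 2: (393, 23)  from 2·(188,11) + (17,1)
step 3: (581, 34)  from 1·(393,23) + (188,11)
step 4: (2136, 125)  from 3·(581,34) + (393,23)
step 5: (17669, 1034)  from 8·(2136,125) + (581,34)
…
step 7: (72812, 4261)  from 1·(55143,3227) + (17669,1034)
step 8: (200767, 11749)  from 2·(72812,4261) + (55143,3227)
step 9: (2281249, 133500)  from 11·(200767,11749) + (72812,4261)
(x₁, y₁) = (2281249, 133500);  2281249² − 292·133500² = 1 ✓

2281249 133500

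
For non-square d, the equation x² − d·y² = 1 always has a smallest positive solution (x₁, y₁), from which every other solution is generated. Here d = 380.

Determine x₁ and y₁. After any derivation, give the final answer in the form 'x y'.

[19; 2,38] for √380; ℓ=2 ⇒ convergent index 1
step 0: (19, 1)  from 19·(1,0) + (0,1)
step 1: (39, 2)  from 2·(19,1) + (1,0)
(x₁, y₁) = (39, 2);  39² − 380·2² = 1 ✓

39 2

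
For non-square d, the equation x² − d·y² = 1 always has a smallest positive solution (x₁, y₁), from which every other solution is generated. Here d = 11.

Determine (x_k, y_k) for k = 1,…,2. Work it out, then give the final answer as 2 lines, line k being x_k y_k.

10 3
199 60

√11 → a₀=3, period (3,6); ℓ=2 even so k=1
i=0: a=3 ⇒ p=3, q=1
i=1: a=3 ⇒ p=10, q=3
→ (10, 3).  Check: 10²=100, 11·3²=99, difference 1.
k=2:  x_2 = 10·10+11·3·3 = 199,  y_2 = 10·3+3·10 = 60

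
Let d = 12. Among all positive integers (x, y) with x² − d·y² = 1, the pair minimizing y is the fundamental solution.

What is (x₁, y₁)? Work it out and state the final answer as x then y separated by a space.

√12 → a₀=3, period (2,6); ℓ=2 even so k=1
k=0  a_k=3  p_k/q_k = 3/1
k=1  a_k=2  p_k/q_k = 7/2
→ (7, 2).  Check: 7²=49, 12·2²=48, difference 1.

7 2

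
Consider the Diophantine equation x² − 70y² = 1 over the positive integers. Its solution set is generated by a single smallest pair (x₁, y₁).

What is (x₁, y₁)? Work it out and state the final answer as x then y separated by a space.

251 30

√70 = [8; 2,1,2,1,2,16, …], period ℓ=6 (even) → k=5
k=0  a_k=8  p_k/q_k = 8/1
…
k=3  a_k=2  p_k/q_k = 67/8
k=4  a_k=1  p_k/q_k = 92/11
k=5  a_k=2  p_k/q_k = 251/30
(x₁, y₁) = (251, 30);  251² − 70·30² = 1 ✓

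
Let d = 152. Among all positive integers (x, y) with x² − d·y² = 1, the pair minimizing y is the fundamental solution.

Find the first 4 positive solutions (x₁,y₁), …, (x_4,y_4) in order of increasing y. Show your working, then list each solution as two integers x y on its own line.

37 3
2737 222
202501 16425
14982337 1215228

[12; 3,24] for √152; ℓ=2 ⇒ convergent index 1
a_0=12:  p_0=12·1+0=12,  q_0=12·0+1=1
a_1=3:  p_1=3·12+1=37,  q_1=3·1+0=3
→ (37, 3).  Check: 37²=1369, 152·3²=1368, difference 1.
(x_2, y_2) = (37·37 + 152·3·3, 37·3 + 3·37) = (2737, 222)
(x_3, y_3) = (37·2737 + 152·3·222, 37·222 + 3·2737) = (202501, 16425)
(x_4, y_4) = (37·202501 + 152·3·16425, 37·16425 + 3·202501) = (14982337, 1215228)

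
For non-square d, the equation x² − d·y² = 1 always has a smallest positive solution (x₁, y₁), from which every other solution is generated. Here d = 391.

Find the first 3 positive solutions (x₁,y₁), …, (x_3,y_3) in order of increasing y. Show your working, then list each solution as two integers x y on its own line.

7338680 371133
107712448284799 5447252648880
1580934379957370111960 79951288138564985667

[19; 1,3,2,2,1,…,3,1,38] for √391; ℓ=16 ⇒ convergent index 15
step 0: (19, 1)  from 19·(1,0) + (0,1)
step 1: (20, 1)  from 1·(19,1) + (1,0)
step 2: (79, 4)  from 3·(20,1) + (19,1)
…
step 5: (613, 31)  from 1·(435,22) + (178,9)
step 6: (1048, 53)  from 1·(613,31) + (435,22)
…
step 9: (107747, 5449)  from 2·(52519,2656) + (2709,137)
…
step 11: (268013, 13554)  from 1·(160266,8105) + (107747,5449)
…
step 14: (5678083, 287153)  from 3·(1660597,83980) + (696292,35213)
step 15: (7338680, 371133)  from 1·(5678083,287153) + (1660597,83980)
→ (7338680, 371133).  Check: 7338680²=53856224142400, 391·371133²=53856224142399, difference 1.
n=2: (7338680,371133)∘(7338680,371133) = (7338680·7338680+391·371133·371133, 7338680·371133+371133·7338680) = (107712448284799,5447252648880)
n=3: (107712448284799,5447252648880)∘(7338680,371133) = (7338680·107712448284799+391·371133·5447252648880, 7338680·5447252648880+371133·107712448284799) = (1580934379957370111960,79951288138564985667)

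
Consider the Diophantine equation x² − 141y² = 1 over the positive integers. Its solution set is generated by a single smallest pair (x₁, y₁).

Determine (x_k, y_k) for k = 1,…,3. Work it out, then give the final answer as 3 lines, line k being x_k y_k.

d=141: √d = [11; 1,6,1,22] (ℓ=4, even), read p_3/q_3
step 0: (11, 1)  from 11·(1,0) + (0,1)
…
step 2: (83, 7)  from 6·(12,1) + (11,1)
step 3: (95, 8)  from 1·(83,7) + (12,1)
fundamental: x₁=95, y₁=8  (since 9025 − 141·64 = 1)
(x_2, y_2) = (95·95 + 141·8·8, 95·8 + 8·95) = (18049, 1520)
(x_3, y_3) = (95·18049 + 141·8·1520, 95·1520 + 8·18049) = (3429215, 288792)

95 8
18049 1520
3429215 288792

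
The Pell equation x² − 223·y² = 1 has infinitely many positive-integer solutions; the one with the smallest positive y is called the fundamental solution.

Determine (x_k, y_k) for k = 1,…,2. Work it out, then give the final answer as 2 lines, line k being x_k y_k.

224 15
100351 6720

√223 = [14; 1,13,1,28, …], period ℓ=4 (even) → k=3
a_0=14:  p_0=14·1+0=14,  q_0=14·0+1=1
a_1=1:  p_1=1·14+1=15,  q_1=1·1+0=1
a_2=13:  p_2=13·15+14=209,  q_2=13·1+1=14
a_3=1:  p_3=1·209+15=224,  q_3=1·14+1=15
→ (224, 15).  Check: 224²=50176, 223·15²=50175, difference 1.
n=2: (224,15)∘(224,15) = (224·224+223·15·15, 224·15+15·224) = (100351,6720)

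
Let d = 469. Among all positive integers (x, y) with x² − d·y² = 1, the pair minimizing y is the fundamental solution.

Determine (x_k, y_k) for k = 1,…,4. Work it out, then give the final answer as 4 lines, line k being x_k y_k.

137215 6336
37655912449 1738788480
10333912053241855 477175722560064
2835935484733506355201 130951333540419575040

[21; 1,1,1,10,6,10,1,1,1,42] for √469; ℓ=10 ⇒ convergent index 9
k=0  a_k=21  p_k/q_k = 21/1
k=1  a_k=1  p_k/q_k = 22/1
…
k=3  a_k=1  p_k/q_k = 65/3
k=4  a_k=10  p_k/q_k = 693/32
k=5  a_k=6  p_k/q_k = 4223/195
k=6  a_k=10  p_k/q_k = 42923/1982
k=7  a_k=1  p_k/q_k = 47146/2177
k=8  a_k=1  p_k/q_k = 90069/4159
k=9  a_k=1  p_k/q_k = 137215/6336
(x₁, y₁) = (137215, 6336);  137215² − 469·6336² = 1 ✓
k=2:  x_2 = 137215·137215+469·6336·6336 = 37655912449,  y_2 = 137215·6336+6336·137215 = 1738788480
k=3:  x_3 = 137215·37655912449+469·6336·1738788480 = 10333912053241855,  y_3 = 137215·1738788480+6336·37655912449 = 477175722560064
k=4:  x_4 = 137215·10333912053241855+469·6336·477175722560064 = 2835935484733506355201,  y_4 = 137215·477175722560064+6336·10333912053241855 = 130951333540419575040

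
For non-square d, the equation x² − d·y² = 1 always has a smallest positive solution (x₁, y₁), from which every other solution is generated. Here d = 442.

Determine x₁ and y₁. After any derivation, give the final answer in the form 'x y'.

883 42

√442 → a₀=21, period (42); ℓ=1 odd so k=1
k=0  a_k=21  p_k/q_k = 21/1
k=1  a_k=42  p_k/q_k = 883/42
→ (883, 42).  Check: 883²=779689, 442·42²=779688, difference 1.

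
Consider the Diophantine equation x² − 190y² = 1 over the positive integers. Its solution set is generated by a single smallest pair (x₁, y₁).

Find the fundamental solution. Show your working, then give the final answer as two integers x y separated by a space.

√190 → a₀=13, period (1,3,1,1,1,…,3,1,26); ℓ=14 even so k=13
a_0=13:  p_0=13·1+0=13,  q_0=13·0+1=1
a_1=1:  p_1=1·13+1=14,  q_1=1·1+0=1
a_2=3:  p_2=3·14+13=55,  q_2=3·1+1=4
…
a_4=1:  p_4=1·69+55=124,  q_4=1·5+4=9
…
a_6=2:  p_6=2·193+124=510,  q_6=2·14+9=37
a_7=2:  p_7=2·510+193=1213,  q_7=2·37+14=88
a_8=2:  p_8=2·1213+510=2936,  q_8=2·88+37=213
…
a_11=1:  p_11=1·7085+4149=11234,  q_11=1·514+301=815
a_12=3:  p_12=3·11234+7085=40787,  q_12=3·815+514=2959
a_13=1:  p_13=1·40787+11234=52021,  q_13=1·2959+815=3774
→ (52021, 3774).  Check: 52021²=2706184441, 190·3774²=2706184440, difference 1.

52021 3774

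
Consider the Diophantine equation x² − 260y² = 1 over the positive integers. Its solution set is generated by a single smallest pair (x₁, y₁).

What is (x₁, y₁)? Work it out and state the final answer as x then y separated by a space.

√260 = [16; 8,32, …], period ℓ=2 (even) → k=1
i=0: a=16 ⇒ p=16, q=1
i=1: a=8 ⇒ p=129, q=8
fundamental: x₁=129, y₁=8  (since 16641 − 260·64 = 1)

129 8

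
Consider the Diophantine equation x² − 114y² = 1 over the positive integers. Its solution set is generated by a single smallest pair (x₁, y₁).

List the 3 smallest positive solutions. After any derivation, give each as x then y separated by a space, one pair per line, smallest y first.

√114 → a₀=10, period (1,2,10,2,1,20); ℓ=6 even so k=5
k=0  a_k=10  p_k/q_k = 10/1
…
k=4  a_k=2  p_k/q_k = 694/65
k=5  a_k=1  p_k/q_k = 1025/96
→ (1025, 96).  Check: 1025²=1050625, 114·96²=1050624, difference 1.
k=2:  x_2 = 1025·1025+114·96·96 = 2101249,  y_2 = 1025·96+96·1025 = 196800
k=3:  x_3 = 1025·2101249+114·96·196800 = 4307559425,  y_3 = 1025·196800+96·2101249 = 403439904

1025 96
2101249 196800
4307559425 403439904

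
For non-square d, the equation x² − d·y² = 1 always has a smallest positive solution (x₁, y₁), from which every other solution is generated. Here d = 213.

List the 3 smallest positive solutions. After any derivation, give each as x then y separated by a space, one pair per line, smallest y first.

√213 → a₀=14, period (1,1,2,6,1,8,1,6,2,1,1,28); ℓ=12 even so k=11
a_0=14:  p_0=14·1+0=14,  q_0=14·0+1=1
a_1=1:  p_1=1·14+1=15,  q_1=1·1+0=1
a_2=1:  p_2=1·15+14=29,  q_2=1·1+1=2
a_3=2:  p_3=2·29+15=73,  q_3=2·2+1=5
…
a_6=8:  p_6=8·540+467=4787,  q_6=8·37+32=328
…
a_10=1:  p_10=1·78825+36749=115574,  q_10=1·5401+2518=7919
a_11=1:  p_11=1·115574+78825=194399,  q_11=1·7919+5401=13320
→ (194399, 13320).  Check: 194399²=37790971201, 213·13320²=37790971200, difference 1.
n=2: (194399,13320)∘(194399,13320) = (194399·194399+213·13320·13320, 194399·13320+13320·194399) = (75581942401,5178789360)
n=3: (75581942401,5178789360)∘(194399,13320) = (194399·75581942401+213·13320·5178789360, 194399·5178789360+13320·75581942401) = (29386108041429599,2013502945575960)

194399 13320
75581942401 5178789360
29386108041429599 2013502945575960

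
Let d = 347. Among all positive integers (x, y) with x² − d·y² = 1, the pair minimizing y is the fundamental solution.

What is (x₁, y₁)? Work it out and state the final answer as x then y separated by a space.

[18; 1,1,1,2,4,…,1,1,36] for √347; ℓ=14 ⇒ convergent index 13
step 0: (18, 1)  from 18·(1,0) + (0,1)
step 1: (19, 1)  from 1·(18,1) + (1,0)
step 2: (37, 2)  from 1·(19,1) + (18,1)
step 3: (56, 3)  from 1·(37,2) + (19,1)
…
step 5: (652, 35)  from 4·(149,8) + (56,3)
step 6: (801, 43)  from 1·(652,35) + (149,8)
step 7: (14269, 766)  from 17·(801,43) + (652,35)
step 8: (15070, 809)  from 1·(14269,766) + (801,43)
step 9: (74549, 4002)  from 4·(15070,809) + (14269,766)
step 10: (164168, 8813)  from 2·(74549,4002) + (15070,809)
step 11: (238717, 12815)  from 1·(164168,8813) + (74549,4002)
step 12: (402885, 21628)  from 1·(238717,12815) + (164168,8813)
step 13: (641602, 34443)  from 1·(402885,21628) + (238717,12815)
fundamental: x₁=641602, y₁=34443  (since 411653126404 − 347·1186320249 = 1)

641602 34443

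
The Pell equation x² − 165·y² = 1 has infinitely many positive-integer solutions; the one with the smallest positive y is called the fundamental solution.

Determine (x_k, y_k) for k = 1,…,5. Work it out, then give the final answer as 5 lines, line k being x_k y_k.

√165 → a₀=12, period (1,5,2,5,1,24); ℓ=6 even so k=5
i=0: a=12 ⇒ p=12, q=1
i=1: a=1 ⇒ p=13, q=1
i=2: a=5 ⇒ p=77, q=6
i=3: a=2 ⇒ p=167, q=13
i=4: a=5 ⇒ p=912, q=71
i=5: a=1 ⇒ p=1079, q=84
(x₁, y₁) = (1079, 84);  1079² − 165·84² = 1 ✓
n=2: (1079,84)∘(1079,84) = (1079·1079+165·84·84, 1079·84+84·1079) = (2328481,181272)
n=3: (2328481,181272)∘(1079,84) = (1079·2328481+165·84·181272, 1079·181272+84·2328481) = (5024860919,391184892)
n=4: (5024860919,391184892)∘(1079,84) = (1079·5024860919+165·84·391184892, 1079·391184892+84·5024860919) = (10843647534721,844176815664)
n=5: (10843647534721,844176815664)∘(1079,84) = (1079·10843647534721+165·84·844176815664, 1079·844176815664+84·10843647534721) = (23400586355066999,1821733177018020)

1079 84
2328481 181272
5024860919 391184892
10843647534721 844176815664
23400586355066999 1821733177018020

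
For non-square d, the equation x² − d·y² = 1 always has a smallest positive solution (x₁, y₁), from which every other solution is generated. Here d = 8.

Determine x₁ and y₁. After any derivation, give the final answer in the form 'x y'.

3 1

√8 → a₀=2, period (1,4); ℓ=2 even so k=1
step 0: (2, 1)  from 2·(1,0) + (0,1)
step 1: (3, 1)  from 1·(2,1) + (1,0)
fundamental: x₁=3, y₁=1  (since 9 − 8·1 = 1)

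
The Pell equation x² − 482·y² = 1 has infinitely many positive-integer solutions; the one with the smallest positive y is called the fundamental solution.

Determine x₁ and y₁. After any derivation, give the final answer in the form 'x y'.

483 22

√482 = [21; 1,20,1,42, …], period ℓ=4 (even) → k=3
k=0  a_k=21  p_k/q_k = 21/1
k=1  a_k=1  p_k/q_k = 22/1
k=2  a_k=20  p_k/q_k = 461/21
k=3  a_k=1  p_k/q_k = 483/22
→ (483, 22).  Check: 483²=233289, 482·22²=233288, difference 1.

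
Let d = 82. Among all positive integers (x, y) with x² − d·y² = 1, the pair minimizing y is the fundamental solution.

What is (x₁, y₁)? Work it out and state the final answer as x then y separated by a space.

√82 = [9; 18, …], period ℓ=1 (odd) → k=1
step 0: (9, 1)  from 9·(1,0) + (0,1)
step 1: (163, 18)  from 18·(9,1) + (1,0)
→ (163, 18).  Check: 163²=26569, 82·18²=26568, difference 1.

163 18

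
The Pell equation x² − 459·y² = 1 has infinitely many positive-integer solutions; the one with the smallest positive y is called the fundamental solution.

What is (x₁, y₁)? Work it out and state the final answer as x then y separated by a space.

√459 → a₀=21, period (2,2,1,4,21,4,1,2,2,42); ℓ=10 even so k=9
a_0=21:  p_0=21·1+0=21,  q_0=21·0+1=1
…
a_2=2:  p_2=2·43+21=107,  q_2=2·2+1=5
a_3=1:  p_3=1·107+43=150,  q_3=1·5+2=7
a_4=4:  p_4=4·150+107=707,  q_4=4·7+5=33
…
a_6=4:  p_6=4·14997+707=60695,  q_6=4·700+33=2833
a_7=1:  p_7=1·60695+14997=75692,  q_7=1·2833+700=3533
a_8=2:  p_8=2·75692+60695=212079,  q_8=2·3533+2833=9899
a_9=2:  p_9=2·212079+75692=499850,  q_9=2·9899+3533=23331
→ (499850, 23331).  Check: 499850²=249850022500, 459·23331²=249850022499, difference 1.

499850 23331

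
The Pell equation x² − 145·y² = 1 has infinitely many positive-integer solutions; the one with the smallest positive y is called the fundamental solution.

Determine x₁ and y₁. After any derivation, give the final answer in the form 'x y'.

d=145: √d = [12; 24] (ℓ=1, odd), read p_1/q_1
i=0: a=12 ⇒ p=12, q=1
i=1: a=24 ⇒ p=289, q=24
fundamental: x₁=289, y₁=24  (since 83521 − 145·576 = 1)

289 24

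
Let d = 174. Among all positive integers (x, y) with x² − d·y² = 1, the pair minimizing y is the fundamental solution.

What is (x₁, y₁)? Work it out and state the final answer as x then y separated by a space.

d=174: √d = [13; 5,4,5,26] (ℓ=4, even), read p_3/q_3
i=0: a=13 ⇒ p=13, q=1
…
i=2: a=4 ⇒ p=277, q=21
i=3: a=5 ⇒ p=1451, q=110
→ (1451, 110).  Check: 1451²=2105401, 174·110²=2105400, difference 1.

1451 110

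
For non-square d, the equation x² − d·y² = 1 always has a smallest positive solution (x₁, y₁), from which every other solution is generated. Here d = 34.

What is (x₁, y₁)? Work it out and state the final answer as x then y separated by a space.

√34 → a₀=5, period (1,4,1,10); ℓ=4 even so k=3
step 0: (5, 1)  from 5·(1,0) + (0,1)
…
step 2: (29, 5)  from 4·(6,1) + (5,1)
step 3: (35, 6)  from 1·(29,5) + (6,1)
→ (35, 6).  Check: 35²=1225, 34·6²=1224, difference 1.

35 6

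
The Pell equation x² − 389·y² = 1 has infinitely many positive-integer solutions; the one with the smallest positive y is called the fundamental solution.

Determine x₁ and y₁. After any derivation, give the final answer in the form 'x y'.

3287049 166660

[19; 1,2,1,1,1,1,2,1,38] for √389; ℓ=9 ⇒ convergent index 17
k=0  a_k=19  p_k/q_k = 19/1
k=1  a_k=1  p_k/q_k = 20/1
k=2  a_k=2  p_k/q_k = 59/3
…
k=4  a_k=1  p_k/q_k = 138/7
k=5  a_k=1  p_k/q_k = 217/11
…
k=7  a_k=2  p_k/q_k = 927/47
k=8  a_k=1  p_k/q_k = 1282/65
…
k=11  a_k=2  p_k/q_k = 151493/7681
k=12  a_k=1  p_k/q_k = 202418/10263
k=13  a_k=1  p_k/q_k = 353911/17944
k=14  a_k=1  p_k/q_k = 556329/28207
k=15  a_k=1  p_k/q_k = 910240/46151
k=16  a_k=2  p_k/q_k = 2376809/120509
k=17  a_k=1  p_k/q_k = 3287049/166660
fundamental: x₁=3287049, y₁=166660  (since 10804691128401 − 389·27775555600 = 1)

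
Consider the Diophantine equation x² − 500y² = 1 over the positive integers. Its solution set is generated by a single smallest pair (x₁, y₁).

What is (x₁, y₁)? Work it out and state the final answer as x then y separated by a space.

√500 = [22; 2,1,3,2,1,…,1,2,44, …], period ℓ=14 (even) → k=13
i=0: a=22 ⇒ p=22, q=1
…
i=3: a=3 ⇒ p=246, q=11
…
i=6: a=1 ⇒ p=1364, q=61
…
i=8: a=1 ⇒ p=15809, q=707
i=9: a=1 ⇒ p=30254, q=1353
…
i=11: a=3 ⇒ p=259205, q=11592
i=12: a=1 ⇒ p=335522, q=15005
i=13: a=2 ⇒ p=930249, q=41602
→ (930249, 41602).  Check: 930249²=865363202001, 500·41602²=865363202000, difference 1.

930249 41602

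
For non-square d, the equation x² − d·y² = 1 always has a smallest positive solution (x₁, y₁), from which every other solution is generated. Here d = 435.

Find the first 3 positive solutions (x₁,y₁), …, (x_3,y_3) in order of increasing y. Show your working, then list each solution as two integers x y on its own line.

146 7
42631 2044
12448106 596841

d=435: √d = [20; 1,5,1,40] (ℓ=4, even), read p_3/q_3
step 0: (20, 1)  from 20·(1,0) + (0,1)
…
step 2: (125, 6)  from 5·(21,1) + (20,1)
step 3: (146, 7)  from 1·(125,6) + (21,1)
fundamental: x₁=146, y₁=7  (since 21316 − 435·49 = 1)
n=2: (146,7)∘(146,7) = (146·146+435·7·7, 146·7+7·146) = (42631,2044)
n=3: (42631,2044)∘(146,7) = (146·42631+435·7·2044, 146·2044+7·42631) = (12448106,596841)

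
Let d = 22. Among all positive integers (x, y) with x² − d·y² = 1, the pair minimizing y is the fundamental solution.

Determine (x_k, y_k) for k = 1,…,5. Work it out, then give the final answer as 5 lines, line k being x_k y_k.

197 42
77617 16548
30580901 6519870
12048797377 2568812232
4747195585637 1012105499538

[4; 1,2,4,2,1,8] for √22; ℓ=6 ⇒ convergent index 5
i=0: a=4 ⇒ p=4, q=1
i=1: a=1 ⇒ p=5, q=1
…
i=3: a=4 ⇒ p=61, q=13
i=4: a=2 ⇒ p=136, q=29
i=5: a=1 ⇒ p=197, q=42
fundamental: x₁=197, y₁=42  (since 38809 − 22·1764 = 1)
n=2: (197,42)∘(197,42) = (197·197+22·42·42, 197·42+42·197) = (77617,16548)
n=3: (77617,16548)∘(197,42) = (197·77617+22·42·16548, 197·16548+42·77617) = (30580901,6519870)
n=4: (30580901,6519870)∘(197,42) = (197·30580901+22·42·6519870, 197·6519870+42·30580901) = (12048797377,2568812232)
n=5: (12048797377,2568812232)∘(197,42) = (197·12048797377+22·42·2568812232, 197·2568812232+42·12048797377) = (4747195585637,1012105499538)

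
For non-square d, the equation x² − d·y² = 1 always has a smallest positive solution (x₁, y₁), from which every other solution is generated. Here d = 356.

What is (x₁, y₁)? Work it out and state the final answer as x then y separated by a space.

500001 26500

√356 = [18; 1,6,1,1,2,…,6,1,36, …], period ℓ=14 (even) → k=13
a_0=18:  p_0=18·1+0=18,  q_0=18·0+1=1
…
a_4=1:  p_4=1·151+132=283,  q_4=1·8+7=15
…
a_12=6:  p_12=6·66019+37868=433982,  q_12=6·3499+2007=23001
a_13=1:  p_13=1·433982+66019=500001,  q_13=1·23001+3499=26500
(x₁, y₁) = (500001, 26500);  500001² − 356·26500² = 1 ✓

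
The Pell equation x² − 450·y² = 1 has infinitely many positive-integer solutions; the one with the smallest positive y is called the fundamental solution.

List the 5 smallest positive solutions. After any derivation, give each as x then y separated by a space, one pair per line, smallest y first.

19601 924
768398401 36222648
30122754096401 1420000245972
1180872205318713601 55666849606371696
46292552162781456490001 2182251836848982980620

√450 = [21; 4,1,2,4,2,1,4,42, …], period ℓ=8 (even) → k=7
step 0: (21, 1)  from 21·(1,0) + (0,1)
…
step 6: (4179, 197)  from 1·(2885,136) + (1294,61)
step 7: (19601, 924)  from 4·(4179,197) + (2885,136)
fundamental: x₁=19601, y₁=924  (since 384199201 − 450·853776 = 1)
n=2: (19601,924)∘(19601,924) = (19601·19601+450·924·924, 19601·924+924·19601) = (768398401,36222648)
n=3: (768398401,36222648)∘(19601,924) = (19601·768398401+450·924·36222648, 19601·36222648+924·768398401) = (30122754096401,1420000245972)
n=4: (30122754096401,1420000245972)∘(19601,924) = (19601·30122754096401+450·924·1420000245972, 19601·1420000245972+924·30122754096401) = (1180872205318713601,55666849606371696)
n=5: (1180872205318713601,55666849606371696)∘(19601,924) = (19601·1180872205318713601+450·924·55666849606371696, 19601·55666849606371696+924·1180872205318713601) = (46292552162781456490001,2182251836848982980620)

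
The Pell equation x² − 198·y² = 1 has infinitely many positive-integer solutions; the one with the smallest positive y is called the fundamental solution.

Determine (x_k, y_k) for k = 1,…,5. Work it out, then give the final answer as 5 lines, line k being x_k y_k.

√198 → a₀=14, period (14,28); ℓ=2 even so k=1
a_0=14:  p_0=14·1+0=14,  q_0=14·0+1=1
a_1=14:  p_1=14·14+1=197,  q_1=14·1+0=14
fundamental: x₁=197, y₁=14  (since 38809 − 198·196 = 1)
(x_2, y_2) = (197·197 + 198·14·14, 197·14 + 14·197) = (77617, 5516)
(x_3, y_3) = (197·77617 + 198·14·5516, 197·5516 + 14·77617) = (30580901, 2173290)
(x_4, y_4) = (197·30580901 + 198·14·2173290, 197·2173290 + 14·30580901) = (12048797377, 856270744)
(x_5, y_5) = (197·12048797377 + 198·14·856270744, 197·856270744 + 14·12048797377) = (4747195585637, 337368499846)

197 14
77617 5516
30580901 2173290
12048797377 856270744
4747195585637 337368499846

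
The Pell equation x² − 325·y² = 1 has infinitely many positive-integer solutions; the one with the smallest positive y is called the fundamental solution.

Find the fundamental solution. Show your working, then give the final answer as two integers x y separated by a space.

649 36

[18; 36] for √325; ℓ=1 ⇒ convergent index 1
k=0  a_k=18  p_k/q_k = 18/1
k=1  a_k=36  p_k/q_k = 649/36
→ (649, 36).  Check: 649²=421201, 325·36²=421200, difference 1.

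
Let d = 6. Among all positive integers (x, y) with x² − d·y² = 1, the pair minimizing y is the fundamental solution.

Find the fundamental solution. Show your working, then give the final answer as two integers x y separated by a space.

5 2

√6 = [2; 2,4, …], period ℓ=2 (even) → k=1
i=0: a=2 ⇒ p=2, q=1
i=1: a=2 ⇒ p=5, q=2
fundamental: x₁=5, y₁=2  (since 25 − 6·4 = 1)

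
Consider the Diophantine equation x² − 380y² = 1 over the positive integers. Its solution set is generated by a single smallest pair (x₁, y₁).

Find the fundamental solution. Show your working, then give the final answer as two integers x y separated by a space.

39 2

√380 → a₀=19, period (2,38); ℓ=2 even so k=1
i=0: a=19 ⇒ p=19, q=1
i=1: a=2 ⇒ p=39, q=2
→ (39, 2).  Check: 39²=1521, 380·2²=1520, difference 1.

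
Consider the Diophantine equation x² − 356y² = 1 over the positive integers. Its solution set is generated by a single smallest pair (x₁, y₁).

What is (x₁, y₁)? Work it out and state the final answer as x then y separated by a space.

√356 → a₀=18, period (1,6,1,1,2,…,6,1,36); ℓ=14 even so k=13
step 0: (18, 1)  from 18·(1,0) + (0,1)
…
step 3: (151, 8)  from 1·(132,7) + (19,1)
step 4: (283, 15)  from 1·(151,8) + (132,7)
…
step 8: (9717, 515)  from 1·(8717,462) + (1000,53)
step 9: (28151, 1492)  from 2·(9717,515) + (8717,462)
step 10: (37868, 2007)  from 1·(28151,1492) + (9717,515)
step 11: (66019, 3499)  from 1·(37868,2007) + (28151,1492)
step 12: (433982, 23001)  from 6·(66019,3499) + (37868,2007)
step 13: (500001, 26500)  from 1·(433982,23001) + (66019,3499)
(x₁, y₁) = (500001, 26500);  500001² − 356·26500² = 1 ✓

500001 26500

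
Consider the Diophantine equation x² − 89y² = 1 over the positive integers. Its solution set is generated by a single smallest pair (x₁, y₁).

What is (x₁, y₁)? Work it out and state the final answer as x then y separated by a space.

√89 → a₀=9, period (2,3,3,2,18); ℓ=5 odd so k=9
a_0=9:  p_0=9·1+0=9,  q_0=9·0+1=1
…
a_2=3:  p_2=3·19+9=66,  q_2=3·2+1=7
…
a_4=2:  p_4=2·217+66=500,  q_4=2·23+7=53
…
a_7=3:  p_7=3·18934+9217=66019,  q_7=3·2007+977=6998
a_8=3:  p_8=3·66019+18934=216991,  q_8=3·6998+2007=23001
a_9=2:  p_9=2·216991+66019=500001,  q_9=2·23001+6998=53000
fundamental: x₁=500001, y₁=53000  (since 250001000001 − 89·2809000000 = 1)

500001 53000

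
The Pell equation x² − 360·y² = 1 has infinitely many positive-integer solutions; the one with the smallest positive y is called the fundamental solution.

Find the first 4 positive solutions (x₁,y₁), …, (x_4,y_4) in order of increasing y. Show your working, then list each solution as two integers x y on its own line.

[18; 1,36] for √360; ℓ=2 ⇒ convergent index 1
a_0=18:  p_0=18·1+0=18,  q_0=18·0+1=1
a_1=1:  p_1=1·18+1=19,  q_1=1·1+0=1
→ (19, 1).  Check: 19²=361, 360·1²=360, difference 1.
n=2: (19,1)∘(19,1) = (19·19+360·1·1, 19·1+1·19) = (721,38)
n=3: (721,38)∘(19,1) = (19·721+360·1·38, 19·38+1·721) = (27379,1443)
n=4: (27379,1443)∘(19,1) = (19·27379+360·1·1443, 19·1443+1·27379) = (1039681,54796)

19 1
721 38
27379 1443
1039681 54796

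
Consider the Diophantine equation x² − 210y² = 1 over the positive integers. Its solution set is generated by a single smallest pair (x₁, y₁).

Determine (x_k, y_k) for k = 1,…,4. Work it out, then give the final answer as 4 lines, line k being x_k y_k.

29 2
1681 116
97469 6726
5651521 389992

√210 → a₀=14, period (2,28); ℓ=2 even so k=1
i=0: a=14 ⇒ p=14, q=1
i=1: a=2 ⇒ p=29, q=2
→ (29, 2).  Check: 29²=841, 210·2²=840, difference 1.
(29+2√210)^2 = 1681 + 116√210
(29+2√210)^3 = 97469 + 6726√210
(29+2√210)^4 = 5651521 + 389992√210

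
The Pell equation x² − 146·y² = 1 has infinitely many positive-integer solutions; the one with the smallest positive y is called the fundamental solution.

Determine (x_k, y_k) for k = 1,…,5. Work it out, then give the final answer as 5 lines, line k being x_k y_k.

d=146: √d = [12; 12,24] (ℓ=2, even), read p_1/q_1
step 0: (12, 1)  from 12·(1,0) + (0,1)
step 1: (145, 12)  from 12·(12,1) + (1,0)
(x₁, y₁) = (145, 12);  145² − 146·12² = 1 ✓
n=2: (145,12)∘(145,12) = (145·145+146·12·12, 145·12+12·145) = (42049,3480)
n=3: (42049,3480)∘(145,12) = (145·42049+146·12·3480, 145·3480+12·42049) = (12194065,1009188)
n=4: (12194065,1009188)∘(145,12) = (145·12194065+146·12·1009188, 145·1009188+12·12194065) = (3536236801,292661040)
n=5: (3536236801,292661040)∘(145,12) = (145·3536236801+146·12·292661040, 145·292661040+12·3536236801) = (1025496478225,84870692412)

145 12
42049 3480
12194065 1009188
3536236801 292661040
1025496478225 84870692412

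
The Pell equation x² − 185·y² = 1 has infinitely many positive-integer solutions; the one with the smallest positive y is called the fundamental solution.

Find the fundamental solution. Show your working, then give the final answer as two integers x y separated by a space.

9249 680

√185 = [13; 1,1,1,1,26, …], period ℓ=5 (odd) → k=9
k=0  a_k=13  p_k/q_k = 13/1
…
k=2  a_k=1  p_k/q_k = 27/2
…
k=6  a_k=1  p_k/q_k = 1877/138
…
k=8  a_k=1  p_k/q_k = 5563/409
k=9  a_k=1  p_k/q_k = 9249/680
(x₁, y₁) = (9249, 680);  9249² − 185·680² = 1 ✓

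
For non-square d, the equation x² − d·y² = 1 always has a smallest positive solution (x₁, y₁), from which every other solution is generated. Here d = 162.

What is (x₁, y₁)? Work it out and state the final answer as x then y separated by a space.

19601 1540

[12; 1,2,1,2,12,2,1,2,1,24] for √162; ℓ=10 ⇒ convergent index 9
a_0=12:  p_0=12·1+0=12,  q_0=12·0+1=1
…
a_2=2:  p_2=2·13+12=38,  q_2=2·1+1=3
…
a_8=2:  p_8=2·5333+3602=14268,  q_8=2·419+283=1121
a_9=1:  p_9=1·14268+5333=19601,  q_9=1·1121+419=1540
(x₁, y₁) = (19601, 1540);  19601² − 162·1540² = 1 ✓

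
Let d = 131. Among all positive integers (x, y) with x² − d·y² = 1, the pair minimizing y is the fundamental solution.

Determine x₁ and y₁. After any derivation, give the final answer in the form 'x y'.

10610 927

[11; 2,4,11,4,2,22] for √131; ℓ=6 ⇒ convergent index 5
step 0: (11, 1)  from 11·(1,0) + (0,1)
…
step 4: (4727, 413)  from 4·(1156,101) + (103,9)
step 5: (10610, 927)  from 2·(4727,413) + (1156,101)
fundamental: x₁=10610, y₁=927  (since 112572100 − 131·859329 = 1)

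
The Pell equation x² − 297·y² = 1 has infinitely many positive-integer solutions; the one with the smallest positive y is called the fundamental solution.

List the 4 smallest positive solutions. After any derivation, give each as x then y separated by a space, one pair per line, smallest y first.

√297 = [17; 4,3,1,1,2,1,1,3,4,34, …], period ℓ=10 (even) → k=9
step 0: (17, 1)  from 17·(1,0) + (0,1)
step 1: (69, 4)  from 4·(17,1) + (1,0)
step 2: (224, 13)  from 3·(69,4) + (17,1)
step 3: (293, 17)  from 1·(224,13) + (69,4)
step 4: (517, 30)  from 1·(293,17) + (224,13)
step 5: (1327, 77)  from 2·(517,30) + (293,17)
step 6: (1844, 107)  from 1·(1327,77) + (517,30)
step 7: (3171, 184)  from 1·(1844,107) + (1327,77)
step 8: (11357, 659)  from 3·(3171,184) + (1844,107)
step 9: (48599, 2820)  from 4·(11357,659) + (3171,184)
→ (48599, 2820).  Check: 48599²=2361862801, 297·2820²=2361862800, difference 1.
(48599+2820√297)^2 = 4723725601 + 274098360√297
(48599+2820√297)^3 = 459136680917399 + 26641812392460√297
(48599+2820√297)^4 = 44627167107085622401 + 2589530880648228720√297

48599 2820
4723725601 274098360
459136680917399 26641812392460
44627167107085622401 2589530880648228720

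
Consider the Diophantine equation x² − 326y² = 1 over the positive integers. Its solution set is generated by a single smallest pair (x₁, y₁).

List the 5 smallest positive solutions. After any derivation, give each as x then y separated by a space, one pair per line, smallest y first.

[18; 18,36] for √326; ℓ=2 ⇒ convergent index 1
k=0  a_k=18  p_k/q_k = 18/1
k=1  a_k=18  p_k/q_k = 325/18
(x₁, y₁) = (325, 18);  325² − 326·18² = 1 ✓
(325+18√326)^2 = 211249 + 11700√326
(325+18√326)^3 = 137311525 + 7604982√326
(325+18√326)^4 = 89252280001 + 4943226600√326
(325+18√326)^5 = 58013844689125 + 3213089685018√326

325 18
211249 11700
137311525 7604982
89252280001 4943226600
58013844689125 3213089685018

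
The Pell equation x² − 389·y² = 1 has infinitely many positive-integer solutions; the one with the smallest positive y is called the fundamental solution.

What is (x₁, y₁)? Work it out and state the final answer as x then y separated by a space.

[19; 1,2,1,1,1,1,2,1,38] for √389; ℓ=9 ⇒ convergent index 17
step 0: (19, 1)  from 19·(1,0) + (0,1)
…
step 3: (79, 4)  from 1·(59,3) + (20,1)
…
step 10: (50925, 2582)  from 1·(49643,2517) + (1282,65)
…
step 12: (202418, 10263)  from 1·(151493,7681) + (50925,2582)
step 13: (353911, 17944)  from 1·(202418,10263) + (151493,7681)
…
step 15: (910240, 46151)  from 1·(556329,28207) + (353911,17944)
step 16: (2376809, 120509)  from 2·(910240,46151) + (556329,28207)
step 17: (3287049, 166660)  from 1·(2376809,120509) + (910240,46151)
→ (3287049, 166660).  Check: 3287049²=10804691128401, 389·166660²=10804691128400, difference 1.

3287049 166660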